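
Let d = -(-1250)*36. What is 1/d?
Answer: 1/45000 ≈ 2.2222e-5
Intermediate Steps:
d = 45000 (d = -1*(-45000) = 45000)
1/d = 1/45000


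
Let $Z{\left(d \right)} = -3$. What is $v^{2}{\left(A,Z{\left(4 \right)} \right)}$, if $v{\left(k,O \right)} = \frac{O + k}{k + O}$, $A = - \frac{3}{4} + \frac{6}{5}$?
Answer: $1$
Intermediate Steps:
$A = \frac{9}{20}$ ($A = \left(-3\right) \frac{1}{4} + 6 \cdot \frac{1}{5} = - \frac{3}{4} + \frac{6}{5} = \frac{9}{20} \approx 0.45$)
$v{\left(k,O \right)} = 1$ ($v{\left(k,O \right)} = \frac{O + k}{O + k} = 1$)
$v^{2}{\left(A,Z{\left(4 \right)} \right)} = 1^{2} = 1$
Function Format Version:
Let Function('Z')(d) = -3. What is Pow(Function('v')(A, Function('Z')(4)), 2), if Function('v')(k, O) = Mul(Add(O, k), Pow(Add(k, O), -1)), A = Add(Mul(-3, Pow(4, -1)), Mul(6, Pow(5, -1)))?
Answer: 1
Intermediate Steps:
A = Rational(9, 20) (A = Add(Mul(-3, Rational(1, 4)), Mul(6, Rational(1, 5))) = Add(Rational(-3, 4), Rational(6, 5)) = Rational(9, 20) ≈ 0.45000)
Function('v')(k, O) = 1 (Function('v')(k, O) = Mul(Add(O, k), Pow(Add(O, k), -1)) = 1)
Pow(Function('v')(A, Function('Z')(4)), 2) = Pow(1, 2) = 1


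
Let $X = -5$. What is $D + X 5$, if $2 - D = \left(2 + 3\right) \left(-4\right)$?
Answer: $-3$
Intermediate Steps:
$D = 22$ ($D = 2 - \left(2 + 3\right) \left(-4\right) = 2 - 5 \left(-4\right) = 2 - -20 = 2 + 20 = 22$)
$D + X 5 = 22 - 25 = -3$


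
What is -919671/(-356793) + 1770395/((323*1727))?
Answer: 34687161822/6031109941 ≈ 5.7514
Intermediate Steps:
-919671/(-356793) + 1770395/((323*1727)) = -919671*(-1/356793) + 1770395/557821 = 306557/118931 + 1770395*(1/557821) = 306557/118931 + 160945/50711 = 34687161822/6031109941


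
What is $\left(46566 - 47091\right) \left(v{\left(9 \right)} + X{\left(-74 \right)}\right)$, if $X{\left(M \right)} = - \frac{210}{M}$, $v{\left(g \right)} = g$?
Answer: $- \frac{229950}{37} \approx -6214.9$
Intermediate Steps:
$\left(46566 - 47091\right) \left(v{\left(9 \right)} + X{\left(-74 \right)}\right) = \left(46566 - 47091\right) \left(9 - \frac{210}{-74}\right) = - 525 \left(9 - - \frac{105}{37}\right) = - 525 \left(9 + \frac{105}{37}\right) = \left(-525\right) \frac{438}{37} = - \frac{229950}{37}$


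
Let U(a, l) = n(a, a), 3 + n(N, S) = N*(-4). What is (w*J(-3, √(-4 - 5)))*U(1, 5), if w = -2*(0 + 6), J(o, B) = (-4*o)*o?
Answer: -3024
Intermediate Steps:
n(N, S) = -3 - 4*N (n(N, S) = -3 + N*(-4) = -3 - 4*N)
U(a, l) = -3 - 4*a
J(o, B) = -4*o²
w = -12 (w = -2*6 = -12)
(w*J(-3, √(-4 - 5)))*U(1, 5) = (-(-48)*(-3)²)*(-3 - 4*1) = (-(-48)*9)*(-3 - 4) = -12*(-36)*(-7) = 432*(-7) = -3024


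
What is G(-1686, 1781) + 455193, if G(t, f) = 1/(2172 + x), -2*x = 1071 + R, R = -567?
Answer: 873970561/1920 ≈ 4.5519e+5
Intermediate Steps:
x = -252 (x = -(1071 - 567)/2 = -½*504 = -252)
G(t, f) = 1/1920 (G(t, f) = 1/(2172 - 252) = 1/1920)
G(-1686, 1781) + 455193 = 1/1920 + 455193 = 873970561/1920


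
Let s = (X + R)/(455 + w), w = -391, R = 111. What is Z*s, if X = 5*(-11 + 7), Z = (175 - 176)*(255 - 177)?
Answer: -3549/32 ≈ -110.91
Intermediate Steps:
Z = -78 (Z = -1*78 = -78)
X = -20 (X = 5*(-4) = -20)
s = 91/64 (s = (-20 + 111)/(455 - 391) = 91/64 ≈ 1.4219)
Z*s = -78*91/64 = -3549/32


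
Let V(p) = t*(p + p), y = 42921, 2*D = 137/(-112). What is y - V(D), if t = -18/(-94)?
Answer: 225937377/5264 ≈ 42921.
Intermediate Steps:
t = 9/47 (t = -18*(-1/94) = 9/47 ≈ 0.19149)
D = -137/224 (D = (137/(-112))/2 = (137*(-1/112))/2 = (½)*(-137/112) = -137/224 ≈ -0.61161)
V(p) = 18*p/47 (V(p) = 9*(p + p)/47 = 9*(2*p)/47 = 18*p/47)
y - V(D) = 42921 - 18*(-137)/(47*224) = 42921 - 1*(-1233/5264) = 42921 + 1233/5264 = 225937377/5264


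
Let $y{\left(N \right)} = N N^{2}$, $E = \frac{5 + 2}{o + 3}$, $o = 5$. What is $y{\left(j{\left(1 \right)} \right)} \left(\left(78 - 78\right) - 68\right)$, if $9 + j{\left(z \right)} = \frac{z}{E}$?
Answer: $\frac{11313500}{343} \approx 32984.0$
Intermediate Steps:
$E = \frac{7}{8}$ ($E = \frac{5 + 2}{5 + 3} = \frac{7}{8} \approx 0.875$)
$j{\left(z \right)} = -9 + \frac{8 z}{7}$ ($j{\left(z \right)} = -9 + \frac{z}{\frac{7}{8}} = -9 + z \frac{8}{7} = -9 + \frac{8 z}{7}$)
$y{\left(N \right)} = N^{3}$
$y{\left(j{\left(1 \right)} \right)} \left(\left(78 - 78\right) - 68\right) = \left(-9 + \frac{8}{7} \cdot 1\right)^{3} \left(\left(78 - 78\right) - 68\right) = \left(-9 + \frac{8}{7}\right)^{3} \left(0 - 68\right) = \left(- \frac{55}{7}\right)^{3} \left(-68\right) = \left(- \frac{166375}{343}\right) \left(-68\right) = \frac{11313500}{343}$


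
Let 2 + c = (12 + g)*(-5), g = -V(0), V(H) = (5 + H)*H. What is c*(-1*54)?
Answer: 3348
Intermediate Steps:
V(H) = H*(5 + H)
g = 0 (g = -0*(5 + 0) = -0*5 = -1*0 = 0)
c = -62 (c = -2 + (12 + 0)*(-5) = -2 + 12*(-5) = -2 - 60 = -62)
c*(-1*54) = -(-62)*54 = -62*(-54) = 3348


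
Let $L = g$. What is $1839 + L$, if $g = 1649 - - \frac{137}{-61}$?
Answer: $\frac{212631}{61} \approx 3485.8$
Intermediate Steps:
$g = \frac{100452}{61}$ ($g = 1649 - \left(-137\right) \left(- \frac{1}{61}\right) = 1649 - \frac{137}{61} = \frac{100452}{61} \approx 1646.8$)
$L = \frac{100452}{61} \approx 1646.8$
$1839 + L = 1839 + \frac{100452}{61} = \frac{212631}{61}$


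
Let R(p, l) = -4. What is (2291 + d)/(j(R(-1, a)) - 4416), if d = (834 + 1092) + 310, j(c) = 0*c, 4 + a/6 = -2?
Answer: -1509/1472 ≈ -1.0251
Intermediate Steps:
a = -36 (a = -24 + 6*(-2) = -24 - 12 = -36)
j(c) = 0
d = 2236 (d = 1926 + 310 = 2236)
(2291 + d)/(j(R(-1, a)) - 4416) = (2291 + 2236)/(0 - 4416) = 4527/(-4416) = 4527*(-1/4416) = -1509/1472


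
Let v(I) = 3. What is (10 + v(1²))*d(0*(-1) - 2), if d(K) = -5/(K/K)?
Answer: -65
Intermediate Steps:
d(K) = -5 (d(K) = -5/1 = -5*1 = -5)
(10 + v(1²))*d(0*(-1) - 2) = (10 + 3)*(-5) = 13*(-5) = -65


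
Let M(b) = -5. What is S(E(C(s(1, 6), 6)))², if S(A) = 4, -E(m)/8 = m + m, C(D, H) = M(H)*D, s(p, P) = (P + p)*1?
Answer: 16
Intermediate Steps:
s(p, P) = P + p
C(D, H) = -5*D
E(m) = -16*m (E(m) = -8*(m + m) = -16*m)
S(E(C(s(1, 6), 6)))² = 4² = 16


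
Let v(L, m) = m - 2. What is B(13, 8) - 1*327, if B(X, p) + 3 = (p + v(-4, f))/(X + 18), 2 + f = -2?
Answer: -10228/31 ≈ -329.94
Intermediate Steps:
f = -4 (f = -2 - 2 = -4)
v(L, m) = -2 + m
B(X, p) = -3 + (-6 + p)/(18 + X) (B(X, p) = -3 + (p + (-2 - 4))/(X + 18) = -3 + (p - 6)/(18 + X) = -3 + (-6 + p)/(18 + X))
B(13, 8) - 1*327 = (-60 + 8 - 3*13)/(18 + 13) - 1*327 = (-60 + 8 - 39)/31 - 327 = (1/31)*(-91) - 327 = -91/31 - 327 = -10228/31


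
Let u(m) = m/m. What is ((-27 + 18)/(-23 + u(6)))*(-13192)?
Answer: -59364/11 ≈ -5396.7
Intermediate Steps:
u(m) = 1
((-27 + 18)/(-23 + u(6)))*(-13192) = ((-27 + 18)/(-23 + 1))*(-13192) = -9/(-22)*(-13192) = -9*(-1/22)*(-13192) = (9/22)*(-13192) = -59364/11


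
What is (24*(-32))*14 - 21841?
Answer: -32593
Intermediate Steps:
(24*(-32))*14 - 21841 = -768*14 - 21841 = -10752 - 21841 = -32593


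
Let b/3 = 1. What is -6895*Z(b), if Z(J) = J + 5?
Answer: -55160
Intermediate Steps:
b = 3 (b = 3*1 = 3)
Z(J) = 5 + J
-6895*Z(b) = -6895*(5 + 3) = -6895*8 = -55160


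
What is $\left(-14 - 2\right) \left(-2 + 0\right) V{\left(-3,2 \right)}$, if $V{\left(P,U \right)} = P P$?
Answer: $288$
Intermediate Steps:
$V{\left(P,U \right)} = P^{2}$
$\left(-14 - 2\right) \left(-2 + 0\right) V{\left(-3,2 \right)} = \left(-14 - 2\right) \left(-2 + 0\right) \left(-3\right)^{2} = - 16 \left(\left(-2\right) 9\right) = \left(-16\right) \left(-18\right) = 288$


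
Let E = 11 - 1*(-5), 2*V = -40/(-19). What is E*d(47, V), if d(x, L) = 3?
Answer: 48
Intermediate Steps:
V = 20/19 (V = (-40/(-19))/2 = (-40*(-1/19))/2 = (½)*(40/19) = 20/19 ≈ 1.0526)
E = 16 (E = 11 + 5 = 16)
E*d(47, V) = 16*3 = 48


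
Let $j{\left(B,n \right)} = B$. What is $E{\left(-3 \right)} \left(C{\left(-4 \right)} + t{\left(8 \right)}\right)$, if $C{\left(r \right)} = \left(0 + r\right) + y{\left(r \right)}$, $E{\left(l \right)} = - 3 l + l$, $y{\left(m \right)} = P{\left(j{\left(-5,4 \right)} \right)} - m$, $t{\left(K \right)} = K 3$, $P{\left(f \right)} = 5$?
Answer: $174$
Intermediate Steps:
$t{\left(K \right)} = 3 K$
$y{\left(m \right)} = 5 - m$
$E{\left(l \right)} = - 2 l$
$C{\left(r \right)} = 5$ ($C{\left(r \right)} = \left(0 + r\right) - \left(-5 + r\right) = r - \left(-5 + r\right) = 5$)
$E{\left(-3 \right)} \left(C{\left(-4 \right)} + t{\left(8 \right)}\right) = \left(-2\right) \left(-3\right) \left(5 + 3 \cdot 8\right) = 6 \left(5 + 24\right) = 6 \cdot 29 = 174$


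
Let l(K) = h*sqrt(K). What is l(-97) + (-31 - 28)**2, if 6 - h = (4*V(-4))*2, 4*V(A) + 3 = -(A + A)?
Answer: 3481 - 4*I*sqrt(97) ≈ 3481.0 - 39.395*I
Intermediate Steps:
V(A) = -3/4 - A/2 (V(A) = -3/4 + (-(A + A))/4 = -3/4 + (-2*A)/4 = -3/4 - A/2)
h = -4 (h = 6 - 4*(-3/4 - 1/2*(-4))*2 = 6 - 4*(-3/4 + 2)*2 = 6 - 4*(5/4)*2 = 6 - 5*2 = 6 - 1*10 = 6 - 10 = -4)
l(K) = -4*sqrt(K)
l(-97) + (-31 - 28)**2 = -4*I*sqrt(97) + (-31 - 28)**2 = -4*I*sqrt(97) + (-59)**2 = -4*I*sqrt(97) + 3481 = 3481 - 4*I*sqrt(97)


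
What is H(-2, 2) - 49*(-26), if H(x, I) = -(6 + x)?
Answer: 1270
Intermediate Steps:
H(x, I) = -6 - x
H(-2, 2) - 49*(-26) = (-6 - 1*(-2)) - 49*(-26) = (-6 + 2) + 1274 = -4 + 1274 = 1270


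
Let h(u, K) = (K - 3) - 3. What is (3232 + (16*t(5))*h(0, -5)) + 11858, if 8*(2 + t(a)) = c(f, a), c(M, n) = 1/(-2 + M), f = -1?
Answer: 46348/3 ≈ 15449.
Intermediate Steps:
h(u, K) = -6 + K (h(u, K) = (-3 + K) - 3 = -6 + K)
t(a) = -49/24 (t(a) = -2 + 1/(8*(-2 - 1)) = -2 + (1/8)/(-3) = -2 + (1/8)*(-1/3) = -2 - 1/24 = -49/24)
(3232 + (16*t(5))*h(0, -5)) + 11858 = (3232 + (16*(-49/24))*(-6 - 5)) + 11858 = (3232 - 98/3*(-11)) + 11858 = (3232 + 1078/3) + 11858 = 10774/3 + 11858 = 46348/3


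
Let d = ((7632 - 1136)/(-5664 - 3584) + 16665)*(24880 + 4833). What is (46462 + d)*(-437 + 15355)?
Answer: 2134925432803912/289 ≈ 7.3873e+12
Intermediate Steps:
d = 143097273166/289 (d = (6496/(-9248) + 16665)*29713 = (6496*(-1/9248) + 16665)*29713 = (-203/289 + 16665)*29713 = (4815982/289)*29713 = 143097273166/289 ≈ 4.9515e+8)
(46462 + d)*(-437 + 15355) = (46462 + 143097273166/289)*(-437 + 15355) = (143110700684/289)*14918 = 2134925432803912/289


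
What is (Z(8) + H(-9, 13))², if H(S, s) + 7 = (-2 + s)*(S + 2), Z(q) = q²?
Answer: 400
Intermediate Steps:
H(S, s) = -7 + (-2 + s)*(2 + S) (H(S, s) = -7 + (-2 + s)*(S + 2) = -7 + (-2 + s)*(2 + S))
(Z(8) + H(-9, 13))² = (8² + (-11 - 2*(-9) + 2*13 - 9*13))² = (64 + (-11 + 18 + 26 - 117))² = (64 - 84)² = (-20)² = 400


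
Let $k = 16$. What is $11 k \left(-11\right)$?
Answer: $-1936$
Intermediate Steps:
$11 k \left(-11\right) = 11 \cdot 16 \left(-11\right) = 176 \left(-11\right) = -1936$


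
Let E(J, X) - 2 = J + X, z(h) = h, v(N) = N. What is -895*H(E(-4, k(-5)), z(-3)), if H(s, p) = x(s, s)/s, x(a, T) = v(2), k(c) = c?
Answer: 1790/7 ≈ 255.71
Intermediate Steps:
x(a, T) = 2
E(J, X) = 2 + J + X (E(J, X) = 2 + (J + X) = 2 + J + X)
H(s, p) = 2/s
-895*H(E(-4, k(-5)), z(-3)) = -1790/(2 - 4 - 5) = -1790/(-7) = -1790*(-1)/7 = -895*(-2/7) = 1790/7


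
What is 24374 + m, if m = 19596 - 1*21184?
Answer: 22786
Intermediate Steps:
m = -1588 (m = 19596 - 21184 = -1588)
24374 + m = 24374 - 1588 = 22786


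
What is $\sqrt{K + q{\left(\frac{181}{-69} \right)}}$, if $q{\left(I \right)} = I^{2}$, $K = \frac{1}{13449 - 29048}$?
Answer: $\frac{\sqrt{7971620582722}}{1076331} \approx 2.6232$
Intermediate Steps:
$K = - \frac{1}{15599}$ ($K = \frac{1}{-15599} = - \frac{1}{15599} \approx -6.4107 \cdot 10^{-5}$)
$\sqrt{K + q{\left(\frac{181}{-69} \right)}} = \sqrt{- \frac{1}{15599} + \left(\frac{181}{-69}\right)^{2}} = \sqrt{- \frac{1}{15599} + \left(181 \left(- \frac{1}{69}\right)\right)^{2}} = \sqrt{- \frac{1}{15599} + \left(- \frac{181}{69}\right)^{2}} = \sqrt{- \frac{1}{15599} + \frac{32761}{4761}} = \sqrt{\frac{511034078}{74266839}} = \frac{\sqrt{7971620582722}}{1076331}$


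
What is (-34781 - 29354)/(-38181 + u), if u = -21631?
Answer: 64135/59812 ≈ 1.0723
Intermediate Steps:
(-34781 - 29354)/(-38181 + u) = (-34781 - 29354)/(-38181 - 21631) = -64135/(-59812) = -64135*(-1/59812) = 64135/59812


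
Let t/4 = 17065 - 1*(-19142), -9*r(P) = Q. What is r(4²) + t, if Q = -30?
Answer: 434494/3 ≈ 1.4483e+5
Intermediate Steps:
r(P) = 10/3 (r(P) = -⅑*(-30) = 10/3)
t = 144828 (t = 4*(17065 - 1*(-19142)) = 4*(17065 + 19142) = 4*36207 = 144828)
r(4²) + t = 10/3 + 144828 = 434494/3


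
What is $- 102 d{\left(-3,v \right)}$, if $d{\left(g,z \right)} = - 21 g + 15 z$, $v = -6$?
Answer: $2754$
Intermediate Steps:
$- 102 d{\left(-3,v \right)} = - 102 \left(\left(-21\right) \left(-3\right) + 15 \left(-6\right)\right) = - 102 \left(63 - 90\right) = \left(-102\right) \left(-27\right) = 2754$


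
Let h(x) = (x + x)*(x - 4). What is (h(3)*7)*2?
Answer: -84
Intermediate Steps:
h(x) = 2*x*(-4 + x) (h(x) = (2*x)*(-4 + x) = 2*x*(-4 + x))
(h(3)*7)*2 = ((2*3*(-4 + 3))*7)*2 = ((2*3*(-1))*7)*2 = -6*7*2 = -42*2 = -84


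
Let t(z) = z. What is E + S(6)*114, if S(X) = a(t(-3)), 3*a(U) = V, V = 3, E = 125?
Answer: 239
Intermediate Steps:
a(U) = 1 (a(U) = (⅓)*3 = 1)
S(X) = 1
E + S(6)*114 = 125 + 1*114 = 125 + 114 = 239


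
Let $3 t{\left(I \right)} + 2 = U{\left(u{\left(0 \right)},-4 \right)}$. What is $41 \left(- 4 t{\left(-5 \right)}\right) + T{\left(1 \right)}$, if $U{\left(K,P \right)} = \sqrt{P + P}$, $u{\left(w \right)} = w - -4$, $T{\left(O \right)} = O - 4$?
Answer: $\frac{319}{3} - \frac{328 i \sqrt{2}}{3} \approx 106.33 - 154.62 i$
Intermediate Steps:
$T{\left(O \right)} = -4 + O$
$u{\left(w \right)} = 4 + w$ ($u{\left(w \right)} = w + 4 = 4 + w$)
$U{\left(K,P \right)} = \sqrt{2} \sqrt{P}$ ($U{\left(K,P \right)} = \sqrt{2 P} = \sqrt{2} \sqrt{P}$)
$t{\left(I \right)} = - \frac{2}{3} + \frac{2 i \sqrt{2}}{3}$ ($t{\left(I \right)} = - \frac{2}{3} + \frac{\sqrt{2} \sqrt{-4}}{3} = - \frac{2}{3} + \frac{\sqrt{2} \cdot 2 i}{3} = - \frac{2}{3} + \frac{2 i \sqrt{2}}{3}$)
$41 \left(- 4 t{\left(-5 \right)}\right) + T{\left(1 \right)} = 41 \left(- 4 \left(- \frac{2}{3} + \frac{2 i \sqrt{2}}{3}\right)\right) + \left(-4 + 1\right) = 41 \left(\frac{8}{3} - \frac{8 i \sqrt{2}}{3}\right) - 3 = \left(\frac{328}{3} - \frac{328 i \sqrt{2}}{3}\right) - 3 = \frac{319}{3} - \frac{328 i \sqrt{2}}{3}$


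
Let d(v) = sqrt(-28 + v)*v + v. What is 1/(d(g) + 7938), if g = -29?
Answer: 7909/62600218 + 29*I*sqrt(57)/62600218 ≈ 0.00012634 + 3.4975e-6*I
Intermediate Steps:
d(v) = v + v*sqrt(-28 + v) (d(v) = v*sqrt(-28 + v) + v = v + v*sqrt(-28 + v))
1/(d(g) + 7938) = 1/(-29*(1 + sqrt(-28 - 29)) + 7938) = 1/(-29*(1 + sqrt(-57)) + 7938) = 1/(-29*(1 + I*sqrt(57)) + 7938) = 1/((-29 - 29*I*sqrt(57)) + 7938) = 1/(7909 - 29*I*sqrt(57))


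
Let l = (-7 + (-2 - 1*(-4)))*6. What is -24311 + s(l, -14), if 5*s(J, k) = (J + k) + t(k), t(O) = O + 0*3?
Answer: -121613/5 ≈ -24323.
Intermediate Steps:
l = -30 (l = (-7 + (-2 + 4))*6 = (-7 + 2)*6 = -5*6 = -30)
t(O) = O (t(O) = O + 0 = O)
s(J, k) = J/5 + 2*k/5 (s(J, k) = ((J + k) + k)/5 = (J + 2*k)/5 = J/5 + 2*k/5)
-24311 + s(l, -14) = -24311 + ((1/5)*(-30) + (2/5)*(-14)) = -24311 + (-6 - 28/5) = -24311 - 58/5 = -121613/5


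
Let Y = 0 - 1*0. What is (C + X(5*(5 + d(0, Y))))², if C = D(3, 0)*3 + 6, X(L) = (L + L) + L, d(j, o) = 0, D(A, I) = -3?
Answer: 5184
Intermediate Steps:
Y = 0 (Y = 0 + 0 = 0)
X(L) = 3*L (X(L) = 2*L + L = 3*L)
C = -3 (C = -3*3 + 6 = -9 + 6 = -3)
(C + X(5*(5 + d(0, Y))))² = (-3 + 3*(5*(5 + 0)))² = (-3 + 3*(5*5))² = (-3 + 3*25)² = (-3 + 75)² = 72² = 5184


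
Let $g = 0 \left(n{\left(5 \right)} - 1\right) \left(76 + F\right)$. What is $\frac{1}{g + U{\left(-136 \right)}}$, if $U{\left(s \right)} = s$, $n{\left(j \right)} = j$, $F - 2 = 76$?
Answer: $- \frac{1}{136} \approx -0.0073529$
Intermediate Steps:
$F = 78$ ($F = 2 + 76 = 78$)
$g = 0$ ($g = 0 \left(5 - 1\right) \left(76 + 78\right) = 0 \cdot 4 \cdot 154 = 0 \cdot 154 = 0$)
$\frac{1}{g + U{\left(-136 \right)}} = \frac{1}{0 - 136} = \frac{1}{-136} = - \frac{1}{136}$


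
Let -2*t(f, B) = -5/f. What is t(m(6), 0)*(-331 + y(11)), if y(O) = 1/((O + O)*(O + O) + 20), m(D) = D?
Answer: -834115/6048 ≈ -137.92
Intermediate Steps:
y(O) = 1/(20 + 4*O²) (y(O) = 1/((2*O)*(2*O) + 20) = 1/(4*O² + 20) = 1/(20 + 4*O²))
t(f, B) = 5/(2*f) (t(f, B) = -(-5)/(2*f) = 5/(2*f))
t(m(6), 0)*(-331 + y(11)) = ((5/2)/6)*(-331 + 1/(4*(5 + 11²))) = ((5/2)*(⅙))*(-331 + 1/(4*(5 + 121))) = 5*(-331 + (¼)/126)/12 = 5*(-331 + (¼)*(1/126))/12 = 5*(-331 + 1/504)/12 = (5/12)*(-166823/504) = -834115/6048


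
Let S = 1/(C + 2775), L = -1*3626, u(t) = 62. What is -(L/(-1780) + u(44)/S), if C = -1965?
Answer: -44697613/890 ≈ -50222.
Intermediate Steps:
L = -3626
S = 1/810 (S = 1/(-1965 + 2775) = 1/810 ≈ 0.0012346)
-(L/(-1780) + u(44)/S) = -(-3626/(-1780) + 62/(1/810)) = -(-3626*(-1/1780) + 62*810) = -(1813/890 + 50220) = -1*44697613/890 = -44697613/890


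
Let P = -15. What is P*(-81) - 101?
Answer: 1114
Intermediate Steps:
P*(-81) - 101 = -15*(-81) - 101 = 1215 - 101 = 1114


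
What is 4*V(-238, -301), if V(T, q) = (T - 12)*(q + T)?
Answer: 539000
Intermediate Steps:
V(T, q) = (-12 + T)*(T + q)
4*V(-238, -301) = 4*((-238)**2 - 12*(-238) - 12*(-301) - 238*(-301)) = 4*(56644 + 2856 + 3612 + 71638) = 4*134750 = 539000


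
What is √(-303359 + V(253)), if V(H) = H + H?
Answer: I*√302853 ≈ 550.32*I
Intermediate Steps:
V(H) = 2*H
√(-303359 + V(253)) = √(-303359 + 2*253) = √(-303359 + 506) = √(-302853) = I*√302853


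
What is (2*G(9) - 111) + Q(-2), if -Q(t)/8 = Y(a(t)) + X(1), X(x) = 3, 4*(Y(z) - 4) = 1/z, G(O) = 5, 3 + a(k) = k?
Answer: -783/5 ≈ -156.60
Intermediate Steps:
a(k) = -3 + k
Y(z) = 4 + 1/(4*z)
Q(t) = -56 - 2/(-3 + t) (Q(t) = -8*((4 + 1/(4*(-3 + t))) + 3) = -8*(7 + 1/(4*(-3 + t))) = -56 - 2/(-3 + t))
(2*G(9) - 111) + Q(-2) = (2*5 - 111) + 2*(83 - 28*(-2))/(-3 - 2) = (10 - 111) + 2*(83 + 56)/(-5) = -101 + 2*(-⅕)*139 = -101 - 278/5 = -783/5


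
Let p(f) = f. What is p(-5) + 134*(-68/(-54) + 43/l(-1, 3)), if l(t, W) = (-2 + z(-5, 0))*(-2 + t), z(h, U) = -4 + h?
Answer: 100489/297 ≈ 338.35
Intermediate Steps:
l(t, W) = 22 - 11*t (l(t, W) = (-2 + (-4 - 5))*(-2 + t) = (-2 - 9)*(-2 + t) = -11*(-2 + t) = 22 - 11*t)
p(-5) + 134*(-68/(-54) + 43/l(-1, 3)) = -5 + 134*(-68/(-54) + 43/(22 - 11*(-1))) = -5 + 134*(-68*(-1/54) + 43/(22 + 11)) = -5 + 134*(34/27 + 43/33) = -5 + 134*(761/297) = -5 + 101974/297 = 100489/297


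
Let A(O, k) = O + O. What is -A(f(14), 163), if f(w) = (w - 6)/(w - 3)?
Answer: -16/11 ≈ -1.4545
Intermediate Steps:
f(w) = (-6 + w)/(-3 + w)
A(O, k) = 2*O
-A(f(14), 163) = -2*(-6 + 14)/(-3 + 14) = -2*8/11 = -1*16/11 = -16/11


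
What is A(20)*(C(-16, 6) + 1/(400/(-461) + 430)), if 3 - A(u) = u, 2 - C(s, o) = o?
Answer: 13444603/197830 ≈ 67.960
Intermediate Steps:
C(s, o) = 2 - o
A(u) = 3 - u
A(20)*(C(-16, 6) + 1/(400/(-461) + 430)) = (3 - 1*20)*((2 - 1*6) + 1/(400/(-461) + 430)) = (3 - 20)*((2 - 6) + 1/(400*(-1/461) + 430)) = -17*(-4 + 1/(-400/461 + 430)) = -17*(-4 + 1/(197830/461)) = -17*(-4 + 461/197830) = -17*(-790859/197830) = 13444603/197830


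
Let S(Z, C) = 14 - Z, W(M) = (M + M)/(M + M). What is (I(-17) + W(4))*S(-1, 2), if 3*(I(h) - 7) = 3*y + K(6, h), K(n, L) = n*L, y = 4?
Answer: -330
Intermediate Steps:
K(n, L) = L*n
W(M) = 1 (W(M) = (2*M)/((2*M)) = (2*M)*(1/(2*M)) = 1)
I(h) = 11 + 2*h (I(h) = 7 + (3*4 + h*6)/3 = 7 + (12 + 6*h)/3 = 7 + (4 + 2*h) = 11 + 2*h)
(I(-17) + W(4))*S(-1, 2) = ((11 + 2*(-17)) + 1)*(14 - 1*(-1)) = ((11 - 34) + 1)*(14 + 1) = (-23 + 1)*15 = -22*15 = -330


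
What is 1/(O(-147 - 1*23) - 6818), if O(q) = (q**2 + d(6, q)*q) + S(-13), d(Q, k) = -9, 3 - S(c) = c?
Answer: 1/23628 ≈ 4.2323e-5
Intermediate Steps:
S(c) = 3 - c
O(q) = 16 + q**2 - 9*q (O(q) = (q**2 - 9*q) + (3 - 1*(-13)) = (q**2 - 9*q) + (3 + 13) = (q**2 - 9*q) + 16 = 16 + q**2 - 9*q)
1/(O(-147 - 1*23) - 6818) = 1/((16 + (-147 - 1*23)**2 - 9*(-147 - 1*23)) - 6818) = 1/((16 + (-147 - 23)**2 - 9*(-147 - 23)) - 6818) = 1/((16 + (-170)**2 - 9*(-170)) - 6818) = 1/((16 + 28900 + 1530) - 6818) = 1/(30446 - 6818) = 1/23628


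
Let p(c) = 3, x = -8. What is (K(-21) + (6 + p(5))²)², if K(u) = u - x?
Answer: 4624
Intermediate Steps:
K(u) = 8 + u (K(u) = u - 1*(-8) = u + 8 = 8 + u)
(K(-21) + (6 + p(5))²)² = ((8 - 21) + (6 + 3)²)² = (-13 + 9²)² = (-13 + 81)² = 68² = 4624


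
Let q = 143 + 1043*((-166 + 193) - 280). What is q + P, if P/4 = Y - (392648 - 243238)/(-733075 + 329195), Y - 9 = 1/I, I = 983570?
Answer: -1309409016556621/4965553145 ≈ -2.6370e+5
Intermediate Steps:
Y = 8852131/983570 (Y = 9 + 1/983570 = 8852131/983570 ≈ 9.0000)
q = -263736 (q = 143 + 1043*(27 - 280) = 143 + 1043*(-253) = 143 - 263879 = -263736)
P = 186107693099/4965553145 (P = 4*(8852131/983570 - (392648 - 243238)/(-733075 + 329195)) = 4*(8852131/983570 - 149410/(-403880)) = 4*(8852131/983570 - 149410*(-1)/403880) = 4*(8852131/983570 - 1*(-14941/40388)) = 4*(8852131/983570 + 14941/40388) = 4*(186107693099/19862212580) = 186107693099/4965553145 ≈ 37.480)
q + P = -263736 + 186107693099/4965553145 = -1309409016556621/4965553145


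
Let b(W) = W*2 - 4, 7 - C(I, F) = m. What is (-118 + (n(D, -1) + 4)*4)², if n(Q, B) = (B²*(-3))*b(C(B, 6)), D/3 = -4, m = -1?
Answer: 60516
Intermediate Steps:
C(I, F) = 8 (C(I, F) = 7 - 1*(-1) = 7 + 1 = 8)
b(W) = -4 + 2*W (b(W) = 2*W - 4 = -4 + 2*W)
D = -12 (D = 3*(-4) = -12)
n(Q, B) = -36*B² (n(Q, B) = (B²*(-3))*(-4 + 2*8) = (-3*B²)*(-4 + 16) = -3*B²*12 = -36*B²)
(-118 + (n(D, -1) + 4)*4)² = (-118 + (-36*(-1)² + 4)*4)² = (-118 + (-36*1 + 4)*4)² = (-118 + (-36 + 4)*4)² = (-118 - 32*4)² = (-118 - 128)² = (-246)² = 60516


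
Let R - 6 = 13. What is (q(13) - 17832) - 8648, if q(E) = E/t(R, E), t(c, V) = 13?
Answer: -26479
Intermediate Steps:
R = 19 (R = 6 + 13 = 19)
q(E) = E/13
(q(13) - 17832) - 8648 = ((1/13)*13 - 17832) - 8648 = (1 - 17832) - 8648 = -17831 - 8648 = -26479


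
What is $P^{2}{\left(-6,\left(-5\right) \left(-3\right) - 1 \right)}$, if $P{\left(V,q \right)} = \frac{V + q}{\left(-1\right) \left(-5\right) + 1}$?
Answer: $\frac{16}{9} \approx 1.7778$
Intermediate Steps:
$P{\left(V,q \right)} = \frac{V}{6} + \frac{q}{6}$ ($P{\left(V,q \right)} = \frac{V + q}{5 + 1} = \frac{V + q}{6} = \left(V + q\right) \frac{1}{6} = \frac{V}{6} + \frac{q}{6}$)
$P^{2}{\left(-6,\left(-5\right) \left(-3\right) - 1 \right)} = \left(\frac{1}{6} \left(-6\right) + \frac{\left(-5\right) \left(-3\right) - 1}{6}\right)^{2} = \left(-1 + \frac{15 - 1}{6}\right)^{2} = \left(-1 + \frac{1}{6} \cdot 14\right)^{2} = \left(-1 + \frac{7}{3}\right)^{2} = \left(\frac{4}{3}\right)^{2} = \frac{16}{9}$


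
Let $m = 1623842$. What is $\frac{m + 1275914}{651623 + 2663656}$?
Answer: $\frac{2899756}{3315279} \approx 0.87466$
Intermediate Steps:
$\frac{m + 1275914}{651623 + 2663656} = \frac{1623842 + 1275914}{651623 + 2663656} = \frac{2899756}{3315279}$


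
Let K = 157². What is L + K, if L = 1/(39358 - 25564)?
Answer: 340008307/13794 ≈ 24649.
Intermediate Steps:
K = 24649
L = 1/13794 ≈ 7.2495e-5
L + K = 1/13794 + 24649 = 340008307/13794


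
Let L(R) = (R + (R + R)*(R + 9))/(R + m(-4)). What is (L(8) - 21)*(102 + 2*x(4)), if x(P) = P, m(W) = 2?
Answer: 770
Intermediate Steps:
L(R) = (R + 2*R*(9 + R))/(2 + R) (L(R) = (R + (R + R)*(R + 9))/(R + 2) = (R + (2*R)*(9 + R))/(2 + R) = (R + 2*R*(9 + R))/(2 + R))
(L(8) - 21)*(102 + 2*x(4)) = (8*(19 + 2*8)/(2 + 8) - 21)*(102 + 2*4) = (8*(19 + 16)/10 - 21)*(102 + 8) = (8*(⅒)*35 - 21)*110 = (28 - 21)*110 = 7*110 = 770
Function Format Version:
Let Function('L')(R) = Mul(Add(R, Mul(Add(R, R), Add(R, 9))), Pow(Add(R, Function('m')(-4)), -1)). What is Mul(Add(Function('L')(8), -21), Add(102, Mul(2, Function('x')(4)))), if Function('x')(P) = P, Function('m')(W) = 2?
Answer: 770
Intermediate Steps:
Function('L')(R) = Mul(Pow(Add(2, R), -1), Add(R, Mul(2, R, Add(9, R)))) (Function('L')(R) = Mul(Add(R, Mul(Add(R, R), Add(R, 9))), Pow(Add(R, 2), -1)) = Mul(Add(R, Mul(Mul(2, R), Add(9, R))), Pow(Add(2, R), -1)) = Mul(Add(R, Mul(2, R, Add(9, R))), Pow(Add(2, R), -1)) = Mul(Pow(Add(2, R), -1), Add(R, Mul(2, R, Add(9, R)))))
Mul(Add(Function('L')(8), -21), Add(102, Mul(2, Function('x')(4)))) = Mul(Add(Mul(8, Pow(Add(2, 8), -1), Add(19, Mul(2, 8))), -21), Add(102, Mul(2, 4))) = Mul(Add(Mul(8, Pow(10, -1), Add(19, 16)), -21), Add(102, 8)) = Mul(Add(Mul(8, Rational(1, 10), 35), -21), 110) = Mul(Add(28, -21), 110) = Mul(7, 110) = 770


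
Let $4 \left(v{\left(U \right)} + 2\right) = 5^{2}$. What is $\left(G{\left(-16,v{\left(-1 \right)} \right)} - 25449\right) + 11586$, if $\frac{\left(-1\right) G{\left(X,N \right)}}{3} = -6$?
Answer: $-13845$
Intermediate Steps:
$v{\left(U \right)} = \frac{17}{4}$ ($v{\left(U \right)} = -2 + \frac{5^{2}}{4} = -2 + \frac{1}{4} \cdot 25 = -2 + \frac{25}{4} = \frac{17}{4}$)
$G{\left(X,N \right)} = 18$ ($G{\left(X,N \right)} = \left(-3\right) \left(-6\right) = 18$)
$\left(G{\left(-16,v{\left(-1 \right)} \right)} - 25449\right) + 11586 = \left(18 - 25449\right) + 11586 = -25431 + 11586 = -13845$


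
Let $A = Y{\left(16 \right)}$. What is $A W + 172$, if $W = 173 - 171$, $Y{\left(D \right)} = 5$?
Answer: $182$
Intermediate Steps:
$W = 2$
$A = 5$
$A W + 172 = 5 \cdot 2 + 172 = 10 + 172 = 182$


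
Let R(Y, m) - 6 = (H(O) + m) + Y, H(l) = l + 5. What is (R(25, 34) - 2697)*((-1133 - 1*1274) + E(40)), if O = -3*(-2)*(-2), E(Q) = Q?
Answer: 6246513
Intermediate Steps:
O = -12 (O = 6*(-2) = -12)
H(l) = 5 + l
R(Y, m) = -1 + Y + m (R(Y, m) = 6 + (((5 - 12) + m) + Y) = 6 + ((-7 + m) + Y) = 6 + (-7 + Y + m) = -1 + Y + m)
(R(25, 34) - 2697)*((-1133 - 1*1274) + E(40)) = ((-1 + 25 + 34) - 2697)*((-1133 - 1*1274) + 40) = (58 - 2697)*((-1133 - 1274) + 40) = -2639*(-2407 + 40) = -2639*(-2367) = 6246513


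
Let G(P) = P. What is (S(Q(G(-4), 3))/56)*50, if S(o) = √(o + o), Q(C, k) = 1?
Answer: 25*√2/28 ≈ 1.2627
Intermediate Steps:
S(o) = √2*√o (S(o) = √(2*o) = √2*√o)
(S(Q(G(-4), 3))/56)*50 = ((√2*√1)/56)*50 = ((√2*1)*(1/56))*50 = (√2*(1/56))*50 = (√2/56)*50 = 25*√2/28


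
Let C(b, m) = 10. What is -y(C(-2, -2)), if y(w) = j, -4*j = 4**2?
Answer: 4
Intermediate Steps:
j = -4 (j = -1/4*4**2 = -1/4*16 = -4)
y(w) = -4
-y(C(-2, -2)) = -1*(-4) = 4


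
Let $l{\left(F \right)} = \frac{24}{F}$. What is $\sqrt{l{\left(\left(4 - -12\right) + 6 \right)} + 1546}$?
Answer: $\frac{\sqrt{187198}}{11} \approx 39.333$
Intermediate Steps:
$\sqrt{l{\left(\left(4 - -12\right) + 6 \right)} + 1546} = \sqrt{\frac{24}{\left(4 - -12\right) + 6} + 1546} = \sqrt{\frac{24}{\left(4 + 12\right) + 6} + 1546} = \sqrt{\frac{24}{16 + 6} + 1546} = \sqrt{\frac{24}{22} + 1546} = \sqrt{24 \cdot \frac{1}{22} + 1546} = \sqrt{\frac{12}{11} + 1546} = \sqrt{\frac{17018}{11}} = \frac{\sqrt{187198}}{11}$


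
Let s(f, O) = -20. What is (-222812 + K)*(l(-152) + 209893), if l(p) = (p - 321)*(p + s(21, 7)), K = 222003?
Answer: -235620441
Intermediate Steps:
l(p) = (-321 + p)*(-20 + p) (l(p) = (p - 321)*(p - 20) = (-321 + p)*(-20 + p))
(-222812 + K)*(l(-152) + 209893) = (-222812 + 222003)*((6420 + (-152)² - 341*(-152)) + 209893) = -809*((6420 + 23104 + 51832) + 209893) = -809*(81356 + 209893) = -809*291249 = -235620441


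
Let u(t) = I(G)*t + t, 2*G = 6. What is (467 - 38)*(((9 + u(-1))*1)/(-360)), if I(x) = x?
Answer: -143/24 ≈ -5.9583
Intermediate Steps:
G = 3 (G = (½)*6 = 3)
u(t) = 4*t (u(t) = 3*t + t = 4*t)
(467 - 38)*(((9 + u(-1))*1)/(-360)) = (467 - 38)*(((9 + 4*(-1))*1)/(-360)) = 429*(((9 - 4)*1)*(-1/360)) = 429*((5*1)*(-1/360)) = 429*(5*(-1/360)) = 429*(-1/72) = -143/24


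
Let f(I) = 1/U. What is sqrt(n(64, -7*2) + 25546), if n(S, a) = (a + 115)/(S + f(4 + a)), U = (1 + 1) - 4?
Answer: 16*sqrt(1609598)/127 ≈ 159.84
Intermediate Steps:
U = -2 (U = 2 - 4 = -2)
f(I) = -1/2 (f(I) = 1/(-2) = -1/2)
n(S, a) = (115 + a)/(-1/2 + S) (n(S, a) = (a + 115)/(S - 1/2) = (115 + a)/(-1/2 + S))
sqrt(n(64, -7*2) + 25546) = sqrt(2*(115 - 7*2)/(-1 + 2*64) + 25546) = sqrt(2*(115 - 14)/(-1 + 128) + 25546) = sqrt(2*101/127 + 25546) = sqrt(2*(1/127)*101 + 25546) = sqrt(202/127 + 25546) = sqrt(3244544/127) = 16*sqrt(1609598)/127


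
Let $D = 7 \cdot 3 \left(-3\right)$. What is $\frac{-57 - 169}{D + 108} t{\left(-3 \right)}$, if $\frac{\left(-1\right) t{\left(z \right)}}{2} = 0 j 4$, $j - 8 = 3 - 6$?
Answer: $0$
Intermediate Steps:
$D = -63$ ($D = 21 \left(-3\right) = -63$)
$j = 5$ ($j = 8 + \left(3 - 6\right) = 8 - 3 = 5$)
$t{\left(z \right)} = 0$ ($t{\left(z \right)} = - 2 \cdot 0 \cdot 5 \cdot 4 = - 2 \cdot 0 \cdot 4 = \left(-2\right) 0 = 0$)
$\frac{-57 - 169}{D + 108} t{\left(-3 \right)} = \frac{-57 - 169}{-63 + 108} \cdot 0 = - \frac{226}{45} \cdot 0 = \left(-226\right) \frac{1}{45} \cdot 0 = \left(- \frac{226}{45}\right) 0 = 0$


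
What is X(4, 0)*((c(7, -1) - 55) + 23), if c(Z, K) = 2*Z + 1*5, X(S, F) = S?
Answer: -52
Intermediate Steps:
c(Z, K) = 5 + 2*Z (c(Z, K) = 2*Z + 5 = 5 + 2*Z)
X(4, 0)*((c(7, -1) - 55) + 23) = 4*(((5 + 2*7) - 55) + 23) = 4*(((5 + 14) - 55) + 23) = 4*((19 - 55) + 23) = 4*(-36 + 23) = 4*(-13) = -52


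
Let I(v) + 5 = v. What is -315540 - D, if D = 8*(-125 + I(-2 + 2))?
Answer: -314500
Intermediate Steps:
I(v) = -5 + v
D = -1040 (D = 8*(-125 + (-5 + (-2 + 2))) = 8*(-125 + (-5 + 0)) = 8*(-125 - 5) = 8*(-130) = -1040)
-315540 - D = -315540 - 1*(-1040) = -315540 + 1040 = -314500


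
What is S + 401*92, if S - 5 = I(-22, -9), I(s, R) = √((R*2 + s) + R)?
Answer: 36897 + 7*I ≈ 36897.0 + 7.0*I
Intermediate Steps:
I(s, R) = √(s + 3*R) (I(s, R) = √((2*R + s) + R) = √((s + 2*R) + R) = √(s + 3*R))
S = 5 + 7*I (S = 5 + √(-22 + 3*(-9)) = 5 + √(-22 - 27) = 5 + √(-49) = 5 + 7*I ≈ 5.0 + 7.0*I)
S + 401*92 = (5 + 7*I) + 401*92 = (5 + 7*I) + 36892 = 36897 + 7*I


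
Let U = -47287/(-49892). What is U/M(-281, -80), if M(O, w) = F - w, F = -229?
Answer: -47287/7433908 ≈ -0.0063610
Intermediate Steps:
M(O, w) = -229 - w
U = 47287/49892 (U = -47287*(-1/49892) = 47287/49892 ≈ 0.94779)
U/M(-281, -80) = 47287/(49892*(-229 - 1*(-80))) = 47287/(49892*(-229 + 80)) = (47287/49892)/(-149) = (47287/49892)*(-1/149) = -47287/7433908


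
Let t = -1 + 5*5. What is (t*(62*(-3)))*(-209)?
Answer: 932976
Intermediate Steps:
t = 24 (t = -1 + 25 = 24)
(t*(62*(-3)))*(-209) = (24*(62*(-3)))*(-209) = (24*(-186))*(-209) = -4464*(-209) = 932976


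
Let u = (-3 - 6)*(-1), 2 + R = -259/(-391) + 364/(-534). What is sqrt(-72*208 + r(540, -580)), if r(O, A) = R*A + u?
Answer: I*sqrt(150357169467123)/104397 ≈ 117.46*I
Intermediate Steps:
R = -210803/104397 (R = -2 + (-259/(-391) + 364/(-534)) = -2 + (-259*(-1/391) + 364*(-1/534)) = -2 + (259/391 - 182/267) = -2 - 2009/104397 = -210803/104397 ≈ -2.0192)
u = 9 (u = -9*(-1) = 9)
r(O, A) = 9 - 210803*A/104397 (r(O, A) = -210803*A/104397 + 9 = 9 - 210803*A/104397)
sqrt(-72*208 + r(540, -580)) = sqrt(-72*208 + (9 - 210803/104397*(-580))) = sqrt(-14976 + (9 + 122265740/104397)) = sqrt(-14976 + 123205313/104397) = sqrt(-1440244159/104397) = I*sqrt(150357169467123)/104397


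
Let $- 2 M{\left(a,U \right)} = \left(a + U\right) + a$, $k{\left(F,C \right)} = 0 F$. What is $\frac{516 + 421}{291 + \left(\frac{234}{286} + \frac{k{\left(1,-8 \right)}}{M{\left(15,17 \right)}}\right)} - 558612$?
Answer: $- \frac{1793134213}{3210} \approx -5.5861 \cdot 10^{5}$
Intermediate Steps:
$k{\left(F,C \right)} = 0$
$M{\left(a,U \right)} = - a - \frac{U}{2}$ ($M{\left(a,U \right)} = - \frac{\left(a + U\right) + a}{2} = - \frac{\left(U + a\right) + a}{2} = - \frac{U + 2 a}{2} = - a - \frac{U}{2}$)
$\frac{516 + 421}{291 + \left(\frac{234}{286} + \frac{k{\left(1,-8 \right)}}{M{\left(15,17 \right)}}\right)} - 558612 = \frac{516 + 421}{291 + \left(\frac{234}{286} + \frac{0}{\left(-1\right) 15 - \frac{17}{2}}\right)} - 558612 = \frac{937}{291 + \left(234 \cdot \frac{1}{286} + \frac{0}{-15 - \frac{17}{2}}\right)} - 558612 = \frac{937}{291 + \left(\frac{9}{11} + \frac{0}{- \frac{47}{2}}\right)} - 558612 = \frac{937}{291 + \left(\frac{9}{11} + 0 \left(- \frac{2}{47}\right)\right)} - 558612 = \frac{937}{291 + \left(\frac{9}{11} + 0\right)} - 558612 = \frac{937}{291 + \frac{9}{11}} - 558612 = \frac{937}{\frac{3210}{11}} - 558612 = 937 \cdot \frac{11}{3210} - 558612 = \frac{10307}{3210} - 558612 = - \frac{1793134213}{3210}$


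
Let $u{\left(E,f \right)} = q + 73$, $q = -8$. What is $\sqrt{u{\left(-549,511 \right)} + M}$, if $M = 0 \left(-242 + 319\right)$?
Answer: $\sqrt{65} \approx 8.0623$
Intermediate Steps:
$u{\left(E,f \right)} = 65$ ($u{\left(E,f \right)} = -8 + 73 = 65$)
$M = 0$ ($M = 0 \cdot 77 = 0$)
$\sqrt{u{\left(-549,511 \right)} + M} = \sqrt{65 + 0} = \sqrt{65}$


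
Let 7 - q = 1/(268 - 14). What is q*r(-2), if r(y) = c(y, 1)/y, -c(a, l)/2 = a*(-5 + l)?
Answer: 7108/127 ≈ 55.969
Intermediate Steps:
c(a, l) = -2*a*(-5 + l)
r(y) = 8 (r(y) = (2*y*(5 - 1*1))/y = (2*y*(5 - 1))/y = (2*y*4)/y = (8*y)/y = 8)
q = 1777/254 (q = 7 - 1/(268 - 14) = 7 - 1/254 = 1777/254 ≈ 6.9961)
q*r(-2) = (1777/254)*8 = 7108/127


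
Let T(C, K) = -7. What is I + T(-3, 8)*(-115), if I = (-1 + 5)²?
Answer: 821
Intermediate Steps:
I = 16 (I = 4² = 16)
I + T(-3, 8)*(-115) = 16 - 7*(-115) = 16 + 805 = 821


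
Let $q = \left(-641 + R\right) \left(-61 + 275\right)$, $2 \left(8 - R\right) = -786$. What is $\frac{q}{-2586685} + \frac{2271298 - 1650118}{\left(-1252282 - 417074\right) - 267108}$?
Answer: $- \frac{25122336621}{83483706364} \approx -0.30093$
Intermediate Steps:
$R = 401$ ($R = 8 - -393 = 8 + 393 = 401$)
$q = -51360$ ($q = \left(-641 + 401\right) \left(-61 + 275\right) = \left(-240\right) 214 = -51360$)
$\frac{q}{-2586685} + \frac{2271298 - 1650118}{\left(-1252282 - 417074\right) - 267108} = - \frac{51360}{-2586685} + \frac{2271298 - 1650118}{\left(-1252282 - 417074\right) - 267108} = \left(-51360\right) \left(- \frac{1}{2586685}\right) + \frac{621180}{-1669356 - 267108} = \frac{10272}{517337} + \frac{621180}{-1936464} = \frac{10272}{517337} + 621180 \left(- \frac{1}{1936464}\right) = \frac{10272}{517337} - \frac{51765}{161372} = - \frac{25122336621}{83483706364}$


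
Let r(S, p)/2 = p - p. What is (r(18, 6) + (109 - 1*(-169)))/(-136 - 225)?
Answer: -278/361 ≈ -0.77008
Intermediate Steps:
r(S, p) = 0 (r(S, p) = 2*(p - p) = 2*0 = 0)
(r(18, 6) + (109 - 1*(-169)))/(-136 - 225) = (0 + (109 - 1*(-169)))/(-136 - 225) = (0 + (109 + 169))/(-361) = (0 + 278)*(-1/361) = 278*(-1/361) = -278/361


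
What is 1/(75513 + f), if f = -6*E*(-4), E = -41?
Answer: 1/74529 ≈ 1.3418e-5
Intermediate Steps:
f = -984 (f = -6*(-41)*(-4) = 246*(-4) = -984)
1/(75513 + f) = 1/(75513 - 984) = 1/74529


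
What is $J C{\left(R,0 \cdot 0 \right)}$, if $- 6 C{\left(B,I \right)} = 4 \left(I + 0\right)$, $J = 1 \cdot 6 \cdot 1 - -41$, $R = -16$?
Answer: $0$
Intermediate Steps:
$J = 47$ ($J = 6 \cdot 1 + 41 = 6 + 41 = 47$)
$C{\left(B,I \right)} = - \frac{2 I}{3}$ ($C{\left(B,I \right)} = - \frac{4 \left(I + 0\right)}{6} = - \frac{4 I}{6} = - \frac{2 I}{3}$)
$J C{\left(R,0 \cdot 0 \right)} = 47 \left(- \frac{2 \cdot 0 \cdot 0}{3}\right) = 47 \left(\left(- \frac{2}{3}\right) 0\right) = 47 \cdot 0 = 0$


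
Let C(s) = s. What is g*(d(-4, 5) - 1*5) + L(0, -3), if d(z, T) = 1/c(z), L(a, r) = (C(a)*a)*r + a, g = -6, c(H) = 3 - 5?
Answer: 33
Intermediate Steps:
c(H) = -2
L(a, r) = a + r*a² (L(a, r) = (a*a)*r + a = a²*r + a = r*a² + a = a + r*a²)
d(z, T) = -½ (d(z, T) = 1/(-2) = -½)
g*(d(-4, 5) - 1*5) + L(0, -3) = -6*(-½ - 1*5) + 0*(1 + 0*(-3)) = -6*(-½ - 5) + 0*(1 + 0) = -6*(-11/2) + 0*1 = 33 + 0 = 33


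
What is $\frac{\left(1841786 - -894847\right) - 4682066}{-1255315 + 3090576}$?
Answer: $- \frac{1945433}{1835261} \approx -1.06$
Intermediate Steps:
$\frac{\left(1841786 - -894847\right) - 4682066}{-1255315 + 3090576} = \frac{\left(1841786 + 894847\right) - 4682066}{1835261} = \left(2736633 - 4682066\right) \frac{1}{1835261} = \left(-1945433\right) \frac{1}{1835261} = - \frac{1945433}{1835261}$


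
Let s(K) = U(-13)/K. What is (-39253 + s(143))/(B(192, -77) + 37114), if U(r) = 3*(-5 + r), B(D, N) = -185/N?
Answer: -39292631/37153519 ≈ -1.0576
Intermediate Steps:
U(r) = -15 + 3*r
s(K) = -54/K (s(K) = (-15 + 3*(-13))/K = (-15 - 39)/K = -54/K)
(-39253 + s(143))/(B(192, -77) + 37114) = (-39253 - 54/143)/(-185/(-77) + 37114) = (-39253 - 54*1/143)/(-185*(-1/77) + 37114) = (-39253 - 54/143)/(185/77 + 37114) = -5613233/(143*2857963/77) = -5613233/143*77/2857963 = -39292631/37153519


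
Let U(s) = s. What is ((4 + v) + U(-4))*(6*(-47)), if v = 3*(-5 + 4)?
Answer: 846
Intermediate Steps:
v = -3 (v = 3*(-1) = -3)
((4 + v) + U(-4))*(6*(-47)) = ((4 - 3) - 4)*(6*(-47)) = (1 - 4)*(-282) = -3*(-282) = 846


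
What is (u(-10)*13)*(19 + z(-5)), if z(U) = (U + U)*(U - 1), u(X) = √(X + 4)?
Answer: 1027*I*√6 ≈ 2515.6*I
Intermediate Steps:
u(X) = √(4 + X)
z(U) = 2*U*(-1 + U) (z(U) = (2*U)*(-1 + U) = 2*U*(-1 + U))
(u(-10)*13)*(19 + z(-5)) = (√(4 - 10)*13)*(19 + 2*(-5)*(-1 - 5)) = (√(-6)*13)*(19 + 2*(-5)*(-6)) = ((I*√6)*13)*(19 + 60) = (13*I*√6)*79 = 1027*I*√6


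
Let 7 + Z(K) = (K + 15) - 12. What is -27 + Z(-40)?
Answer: -71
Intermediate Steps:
Z(K) = -4 + K (Z(K) = -7 + ((K + 15) - 12) = -7 + ((15 + K) - 12) = -7 + (3 + K) = -4 + K)
-27 + Z(-40) = -27 + (-4 - 40) = -27 - 44 = -71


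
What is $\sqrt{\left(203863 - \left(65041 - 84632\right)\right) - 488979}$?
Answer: $5 i \sqrt{10621} \approx 515.29 i$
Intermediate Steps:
$\sqrt{\left(203863 - \left(65041 - 84632\right)\right) - 488979} = \sqrt{\left(203863 - -19591\right) - 488979} = \sqrt{\left(203863 + 19591\right) - 488979} = \sqrt{223454 - 488979} = \sqrt{-265525} = 5 i \sqrt{10621}$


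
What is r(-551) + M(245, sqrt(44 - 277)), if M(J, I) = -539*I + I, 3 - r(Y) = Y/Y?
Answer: 2 - 538*I*sqrt(233) ≈ 2.0 - 8212.2*I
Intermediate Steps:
r(Y) = 2 (r(Y) = 3 - Y/Y = 3 - 1*1 = 3 - 1 = 2)
M(J, I) = -538*I
r(-551) + M(245, sqrt(44 - 277)) = 2 - 538*sqrt(44 - 277) = 2 - 538*I*sqrt(233)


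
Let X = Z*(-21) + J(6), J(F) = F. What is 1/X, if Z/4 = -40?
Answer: 1/3366 ≈ 0.00029709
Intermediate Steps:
Z = -160 (Z = 4*(-40) = -160)
X = 3366 (X = -160*(-21) + 6 = 3360 + 6 = 3366)
1/X = 1/3366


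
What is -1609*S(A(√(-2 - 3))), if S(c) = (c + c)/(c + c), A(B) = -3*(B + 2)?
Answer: -1609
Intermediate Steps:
A(B) = -6 - 3*B (A(B) = -3*(2 + B) = -6 - 3*B)
S(c) = 1 (S(c) = (2*c)/((2*c)) = (2*c)*(1/(2*c)) = 1)
-1609*S(A(√(-2 - 3))) = -1609*1 = -1609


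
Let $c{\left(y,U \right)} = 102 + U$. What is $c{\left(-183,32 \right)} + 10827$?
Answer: $10961$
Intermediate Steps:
$c{\left(-183,32 \right)} + 10827 = \left(102 + 32\right) + 10827 = 134 + 10827 = 10961$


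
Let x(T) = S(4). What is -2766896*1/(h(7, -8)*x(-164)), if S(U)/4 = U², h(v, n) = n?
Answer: 172931/32 ≈ 5404.1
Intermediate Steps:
S(U) = 4*U²
x(T) = 64 (x(T) = 4*4² = 4*16 = 64)
-2766896*1/(h(7, -8)*x(-164)) = -2766896/((-8*64)) = -2766896/(-512) = -2766896*(-1/512) = 172931/32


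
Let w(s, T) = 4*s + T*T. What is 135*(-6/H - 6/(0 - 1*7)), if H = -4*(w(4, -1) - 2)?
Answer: 1809/14 ≈ 129.21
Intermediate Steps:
w(s, T) = T**2 + 4*s (w(s, T) = 4*s + T**2 = T**2 + 4*s)
H = -60 (H = -4*(((-1)**2 + 4*4) - 2) = -4*((1 + 16) - 2) = -4*(17 - 2) = -4*15 = -60)
135*(-6/H - 6/(0 - 1*7)) = 135*(-6/(-60) - 6/(0 - 1*7)) = 135*(-6*(-1/60) - 6/(0 - 7)) = 135*(1/10 - 6/(-7)) = 135*(1/10 - 6*(-1/7)) = 135*(1/10 + 6/7) = 135*(67/70) = 1809/14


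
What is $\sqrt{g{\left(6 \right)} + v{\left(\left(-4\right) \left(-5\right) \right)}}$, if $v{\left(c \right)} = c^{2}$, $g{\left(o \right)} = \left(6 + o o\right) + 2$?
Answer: $2 \sqrt{111} \approx 21.071$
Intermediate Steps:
$g{\left(o \right)} = 8 + o^{2}$ ($g{\left(o \right)} = \left(6 + o^{2}\right) + 2 = 8 + o^{2}$)
$\sqrt{g{\left(6 \right)} + v{\left(\left(-4\right) \left(-5\right) \right)}} = \sqrt{\left(8 + 6^{2}\right) + \left(\left(-4\right) \left(-5\right)\right)^{2}} = \sqrt{\left(8 + 36\right) + 20^{2}} = \sqrt{44 + 400} = \sqrt{444} = 2 \sqrt{111}$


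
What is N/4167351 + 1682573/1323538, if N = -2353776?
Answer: 1298853431545/1838549135946 ≈ 0.70646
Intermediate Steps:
N/4167351 + 1682573/1323538 = -2353776/4167351 + 1682573/1323538 = -2353776*1/4167351 + 1682573*(1/1323538) = -784592/1389117 + 1682573/1323538 = 1298853431545/1838549135946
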